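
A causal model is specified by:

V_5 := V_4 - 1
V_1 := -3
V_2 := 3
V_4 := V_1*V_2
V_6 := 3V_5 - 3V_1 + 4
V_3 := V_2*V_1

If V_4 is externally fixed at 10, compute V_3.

Under do(V_4=10), the mechanism V_4 := V_1*V_2 is discarded; V_4 is fixed at 10.
Since V_3 is not a descendant of the intervened variable, it is unaffected.
V_3 = V_2*V_1  [with V_2=3, V_1=-3]  = -9

-9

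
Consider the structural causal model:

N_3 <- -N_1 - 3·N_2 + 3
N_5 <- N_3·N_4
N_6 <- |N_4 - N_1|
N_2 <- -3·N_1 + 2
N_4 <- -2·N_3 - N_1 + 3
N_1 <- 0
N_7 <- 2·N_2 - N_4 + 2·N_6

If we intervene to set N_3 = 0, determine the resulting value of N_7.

The intervention breaks the incoming arrows to N_3: N_3 <- -N_1 - 3·N_2 + 3 no longer applies, and N_3 = 0.
N_2 = -3·N_1 + 2  [with N_1=0]  = 2
N_4 = -2·N_3 - N_1 + 3  [with N_3=0, N_1=0]  = 3
N_6 = |N_4 - N_1|  [with N_4=3, N_1=0]  = 3
N_7 = 2·N_2 - N_4 + 2·N_6  [with N_2=2, N_4=3, N_6=3]  = 7

7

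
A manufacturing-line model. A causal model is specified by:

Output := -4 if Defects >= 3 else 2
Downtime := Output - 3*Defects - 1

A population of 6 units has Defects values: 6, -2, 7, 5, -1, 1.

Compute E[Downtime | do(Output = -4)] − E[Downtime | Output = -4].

10

Under do(Output=-4), Output's equation is replaced by Output=-4 for every unit. Per-unit Downtime: -23, 1, -26, -20, -2, -8. Mean = -13.
Conditioning on Output=-4 selects the 3 unit(s) with Defects ∈ {6, 7, 5}. Their Downtime values: -23, -26, -20. Mean = -23.
Difference = -13 − (-23) = 10.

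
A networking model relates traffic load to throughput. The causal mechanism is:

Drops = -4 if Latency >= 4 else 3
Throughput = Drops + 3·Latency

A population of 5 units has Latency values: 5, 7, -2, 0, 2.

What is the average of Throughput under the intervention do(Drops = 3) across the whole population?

10.2

The intervention sets Drops=3 in all 5 units regardless of Latency. Recomputing Throughput per unit gives 18, 24, -3, 3, 9; average 10.2.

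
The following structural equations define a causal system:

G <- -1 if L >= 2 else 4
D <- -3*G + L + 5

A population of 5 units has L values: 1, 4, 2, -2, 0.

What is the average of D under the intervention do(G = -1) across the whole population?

Every unit gets G=-1 under the intervention. D values become 9, 12, 10, 6, 8; E[D|do(G=-1)] = 9.

9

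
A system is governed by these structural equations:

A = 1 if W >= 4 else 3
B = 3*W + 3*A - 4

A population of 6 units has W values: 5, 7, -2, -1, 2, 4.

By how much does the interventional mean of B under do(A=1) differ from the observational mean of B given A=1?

Every unit gets A=1 under the intervention. B values become 14, 20, -7, -4, 5, 11; E[B|do(A=1)] = 6.5.
Observing A=1 restricts to units where A's equation naturally yields 1: W ∈ {5, 7, 4}. In that subpopulation B = 14, 20, 11, mean 15.
Difference = 6.5 − 15 = -8.5.

-8.5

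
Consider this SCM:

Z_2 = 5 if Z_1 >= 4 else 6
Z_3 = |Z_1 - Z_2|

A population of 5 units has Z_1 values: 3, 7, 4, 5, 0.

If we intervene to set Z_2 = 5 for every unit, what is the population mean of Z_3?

The intervention sets Z_2=5 in all 5 units regardless of Z_1. Recomputing Z_3 per unit gives 2, 2, 1, 0, 5; average 2.

2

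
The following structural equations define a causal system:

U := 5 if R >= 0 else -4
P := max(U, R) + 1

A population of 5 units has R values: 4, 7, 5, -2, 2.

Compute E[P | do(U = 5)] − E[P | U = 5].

do(U=5) breaks U's dependence on R. With U=5 fixed, P across the units is 6, 8, 6, 6, 6, mean 6.4.
Observing U=5 restricts to units where U's equation naturally yields 5: R ∈ {4, 7, 5, 2}. In that subpopulation P = 6, 8, 6, 6, mean 6.5.
Difference = 6.4 − 6.5 = -0.1.

-0.1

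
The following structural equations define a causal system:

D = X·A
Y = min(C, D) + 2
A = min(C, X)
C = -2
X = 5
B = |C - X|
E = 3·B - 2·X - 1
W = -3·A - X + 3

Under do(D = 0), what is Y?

do(D=0) replaces the equation D = X·A with the constant D = 0.
Y = min(C, D) + 2  [with C=-2, D=0]  = 0

0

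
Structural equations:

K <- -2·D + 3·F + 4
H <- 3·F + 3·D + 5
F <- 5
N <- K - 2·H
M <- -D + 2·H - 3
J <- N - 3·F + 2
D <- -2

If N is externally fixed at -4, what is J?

Intervening sets N = -4 and removes its equation (N <- K - 2·H).
J = N - 3·F + 2  [with N=-4, F=5]  = -17

-17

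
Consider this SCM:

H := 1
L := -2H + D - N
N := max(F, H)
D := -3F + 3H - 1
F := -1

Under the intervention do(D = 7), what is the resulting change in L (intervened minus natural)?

Intervening sets D = 7 and removes its equation (D := -3F + 3H - 1).
N = max(F, H)  [with F=-1, H=1]  = 1
L = -2H + D - N  [with H=1, D=7, N=1]  = 4
Without intervention: N = max(F, H)  [with F=-1, H=1]  = 1; D = -3F + 3H - 1  [with F=-1, H=1]  = 5; L = -2H + D - N  [with H=1, D=5, N=1]  = 2.
Change = 4 − 2 = 2.

2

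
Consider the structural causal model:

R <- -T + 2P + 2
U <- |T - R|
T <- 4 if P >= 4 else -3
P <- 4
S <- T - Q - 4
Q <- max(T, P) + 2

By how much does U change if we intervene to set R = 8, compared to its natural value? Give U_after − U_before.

2

The intervention breaks the incoming arrows to R: R <- -T + 2P + 2 no longer applies, and R = 8.
T = 4 if P >= 4 else -3  [with P=4]  = 4
U = |T - R|  [with T=4, R=8]  = 4
Without intervention: T = 4 if P >= 4 else -3  [with P=4]  = 4; R = -T + 2P + 2  [with T=4, P=4]  = 6; U = |T - R|  [with T=4, R=6]  = 2.
Change = 4 − 2 = 2.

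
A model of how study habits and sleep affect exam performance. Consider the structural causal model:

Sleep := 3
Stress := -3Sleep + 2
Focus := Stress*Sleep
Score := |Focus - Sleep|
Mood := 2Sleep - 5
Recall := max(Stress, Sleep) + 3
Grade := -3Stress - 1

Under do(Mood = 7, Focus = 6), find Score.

3

Under do(Mood = 7, Focus = 6), each intervened variable's structural equation is replaced by its fixed value.
Score = |Focus - Sleep|  [with Focus=6, Sleep=3]  = 3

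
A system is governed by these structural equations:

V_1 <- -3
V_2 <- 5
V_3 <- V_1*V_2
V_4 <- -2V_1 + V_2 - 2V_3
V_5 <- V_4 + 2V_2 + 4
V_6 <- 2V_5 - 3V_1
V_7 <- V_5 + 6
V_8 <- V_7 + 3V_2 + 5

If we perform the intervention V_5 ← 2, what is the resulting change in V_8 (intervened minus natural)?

do(V_5=2) replaces the equation V_5 <- V_4 + 2V_2 + 4 with the constant V_5 = 2.
V_7 = V_5 + 6  [with V_5=2]  = 8
V_8 = V_7 + 3V_2 + 5  [with V_7=8, V_2=5]  = 28
Without intervention: V_3 = V_1*V_2  [with V_1=-3, V_2=5]  = -15; V_4 = -2V_1 + V_2 - 2V_3  [with V_1=-3, V_2=5, V_3=-15]  = 41; V_5 = V_4 + 2V_2 + 4  [with V_4=41, V_2=5]  = 55; V_7 = V_5 + 6  [with V_5=55]  = 61; V_8 = V_7 + 3V_2 + 5  [with V_7=61, V_2=5]  = 81.
Change = 28 − 81 = -53.

-53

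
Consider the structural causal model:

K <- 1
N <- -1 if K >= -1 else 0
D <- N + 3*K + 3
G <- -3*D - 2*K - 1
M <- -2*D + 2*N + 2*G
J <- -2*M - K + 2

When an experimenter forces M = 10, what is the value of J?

The intervention breaks the incoming arrows to M: M <- -2*D + 2*N + 2*G no longer applies, and M = 10.
J = -2*M - K + 2  [with M=10, K=1]  = -19

-19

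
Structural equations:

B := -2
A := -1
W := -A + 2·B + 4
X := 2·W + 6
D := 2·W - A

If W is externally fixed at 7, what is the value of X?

20

The intervention breaks the incoming arrows to W: W := -A + 2·B + 4 no longer applies, and W = 7.
X = 2·W + 6  [with W=7]  = 20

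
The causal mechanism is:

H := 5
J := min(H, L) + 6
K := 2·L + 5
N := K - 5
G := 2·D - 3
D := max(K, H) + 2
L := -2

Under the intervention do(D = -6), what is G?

-15

The intervention breaks the incoming arrows to D: D := max(K, H) + 2 no longer applies, and D = -6.
G = 2·D - 3  [with D=-6]  = -15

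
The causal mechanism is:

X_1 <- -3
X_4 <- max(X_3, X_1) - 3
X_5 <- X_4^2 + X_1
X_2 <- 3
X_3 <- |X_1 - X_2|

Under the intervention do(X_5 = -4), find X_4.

3

The intervention breaks the incoming arrows to X_5: X_5 <- X_4^2 + X_1 no longer applies, and X_5 = -4.
Since X_4 is not a descendant of the intervened variable, it is unaffected.
X_3 = |X_1 - X_2|  [with X_1=-3, X_2=3]  = 6
X_4 = max(X_3, X_1) - 3  [with X_3=6, X_1=-3]  = 3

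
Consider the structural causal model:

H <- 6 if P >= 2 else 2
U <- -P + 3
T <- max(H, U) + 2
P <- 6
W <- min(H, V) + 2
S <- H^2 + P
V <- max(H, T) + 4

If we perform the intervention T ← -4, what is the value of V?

10

Intervening sets T = -4 and removes its equation (T <- max(H, U) + 2).
H = 6 if P >= 2 else 2  [with P=6]  = 6
V = max(H, T) + 4  [with H=6, T=-4]  = 10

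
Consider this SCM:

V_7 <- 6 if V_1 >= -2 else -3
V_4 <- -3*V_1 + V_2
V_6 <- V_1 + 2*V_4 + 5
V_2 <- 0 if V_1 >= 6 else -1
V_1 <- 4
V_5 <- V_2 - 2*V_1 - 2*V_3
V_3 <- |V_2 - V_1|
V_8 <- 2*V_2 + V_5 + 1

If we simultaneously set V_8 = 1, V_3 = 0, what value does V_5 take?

The joint intervention fixes V_8 = 1, V_3 = 0, removing each variable's own equation.
V_2 = 0 if V_1 >= 6 else -1  [with V_1=4]  = -1
V_5 = V_2 - 2*V_1 - 2*V_3  [with V_2=-1, V_1=4, V_3=0]  = -9

-9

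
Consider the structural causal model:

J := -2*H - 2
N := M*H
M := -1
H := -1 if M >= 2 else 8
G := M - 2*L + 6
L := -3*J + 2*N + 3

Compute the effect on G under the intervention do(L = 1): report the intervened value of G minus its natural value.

80

The intervention breaks the incoming arrows to L: L := -3*J + 2*N + 3 no longer applies, and L = 1.
G = M - 2*L + 6  [with M=-1, L=1]  = 3
Without intervention: H = -1 if M >= 2 else 8  [with M=-1]  = 8; N = M*H  [with M=-1, H=8]  = -8; J = -2*H - 2  [with H=8]  = -18; L = -3*J + 2*N + 3  [with J=-18, N=-8]  = 41; G = M - 2*L + 6  [with M=-1, L=41]  = -77.
Change = 3 − (-77) = 80.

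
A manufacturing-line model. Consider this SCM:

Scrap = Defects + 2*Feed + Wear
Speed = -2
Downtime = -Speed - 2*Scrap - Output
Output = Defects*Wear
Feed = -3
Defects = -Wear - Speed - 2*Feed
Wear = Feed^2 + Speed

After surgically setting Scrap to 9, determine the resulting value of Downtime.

-23

Under do(Scrap=9), the mechanism Scrap = Defects + 2*Feed + Wear is discarded; Scrap is fixed at 9.
Wear = Feed^2 + Speed  [with Feed=-3, Speed=-2]  = 7
Defects = -Wear - Speed - 2*Feed  [with Wear=7, Speed=-2, Feed=-3]  = 1
Output = Defects*Wear  [with Defects=1, Wear=7]  = 7
Downtime = -Speed - 2*Scrap - Output  [with Speed=-2, Scrap=9, Output=7]  = -23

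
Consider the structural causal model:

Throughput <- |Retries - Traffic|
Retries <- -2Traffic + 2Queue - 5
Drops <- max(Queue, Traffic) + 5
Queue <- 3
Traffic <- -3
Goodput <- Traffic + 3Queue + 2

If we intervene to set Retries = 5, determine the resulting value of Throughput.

8

Intervening sets Retries = 5 and removes its equation (Retries <- -2Traffic + 2Queue - 5).
Throughput = |Retries - Traffic|  [with Retries=5, Traffic=-3]  = 8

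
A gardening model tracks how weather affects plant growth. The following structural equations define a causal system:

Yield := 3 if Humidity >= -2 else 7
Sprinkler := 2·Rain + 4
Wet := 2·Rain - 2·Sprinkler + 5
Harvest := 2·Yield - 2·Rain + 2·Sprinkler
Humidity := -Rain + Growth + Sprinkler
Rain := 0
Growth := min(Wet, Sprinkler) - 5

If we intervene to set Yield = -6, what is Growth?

do(Yield=-6) replaces the equation Yield := 3 if Humidity >= -2 else 7 with the constant Yield = -6.
No directed path runs from Yield to Growth, so Growth keeps its natural value.
Sprinkler = 2·Rain + 4  [with Rain=0]  = 4
Wet = 2·Rain - 2·Sprinkler + 5  [with Rain=0, Sprinkler=4]  = -3
Growth = min(Wet, Sprinkler) - 5  [with Wet=-3, Sprinkler=4]  = -8

-8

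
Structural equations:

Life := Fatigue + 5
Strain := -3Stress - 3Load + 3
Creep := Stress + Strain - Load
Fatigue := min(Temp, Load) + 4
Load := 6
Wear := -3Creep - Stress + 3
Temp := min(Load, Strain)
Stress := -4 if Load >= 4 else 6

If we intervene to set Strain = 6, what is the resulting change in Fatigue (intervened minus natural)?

9

The intervention breaks the incoming arrows to Strain: Strain := -3Stress - 3Load + 3 no longer applies, and Strain = 6.
Temp = min(Load, Strain)  [with Load=6, Strain=6]  = 6
Fatigue = min(Temp, Load) + 4  [with Temp=6, Load=6]  = 10
Without intervention: Stress = -4 if Load >= 4 else 6  [with Load=6]  = -4; Strain = -3Stress - 3Load + 3  [with Stress=-4, Load=6]  = -3; Temp = min(Load, Strain)  [with Load=6, Strain=-3]  = -3; Fatigue = min(Temp, Load) + 4  [with Temp=-3, Load=6]  = 1.
Change = 10 − 1 = 9.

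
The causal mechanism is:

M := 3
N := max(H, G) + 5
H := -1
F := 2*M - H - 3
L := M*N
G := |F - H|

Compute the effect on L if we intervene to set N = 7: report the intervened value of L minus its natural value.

-9

The intervention breaks the incoming arrows to N: N := max(H, G) + 5 no longer applies, and N = 7.
L = M*N  [with M=3, N=7]  = 21
Without intervention: F = 2*M - H - 3  [with M=3, H=-1]  = 4; G = |F - H|  [with F=4, H=-1]  = 5; N = max(H, G) + 5  [with H=-1, G=5]  = 10; L = M*N  [with M=3, N=10]  = 30.
Change = 21 − 30 = -9.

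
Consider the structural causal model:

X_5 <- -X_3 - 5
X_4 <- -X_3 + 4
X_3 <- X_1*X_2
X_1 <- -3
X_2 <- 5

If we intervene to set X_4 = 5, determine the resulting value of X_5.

10

Intervening sets X_4 = 5 and removes its equation (X_4 <- -X_3 + 4).
No directed path runs from X_4 to X_5, so X_5 keeps its natural value.
X_3 = X_1*X_2  [with X_1=-3, X_2=5]  = -15
X_5 = -X_3 - 5  [with X_3=-15]  = 10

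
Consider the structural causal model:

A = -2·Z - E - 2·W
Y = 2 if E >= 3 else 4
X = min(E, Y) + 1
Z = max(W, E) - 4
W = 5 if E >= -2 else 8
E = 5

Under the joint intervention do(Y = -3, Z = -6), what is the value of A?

Under do(Y = -3, Z = -6), each intervened variable's structural equation is replaced by its fixed value.
W = 5 if E >= -2 else 8  [with E=5]  = 5
A = -2·Z - E - 2·W  [with Z=-6, E=5, W=5]  = -3

-3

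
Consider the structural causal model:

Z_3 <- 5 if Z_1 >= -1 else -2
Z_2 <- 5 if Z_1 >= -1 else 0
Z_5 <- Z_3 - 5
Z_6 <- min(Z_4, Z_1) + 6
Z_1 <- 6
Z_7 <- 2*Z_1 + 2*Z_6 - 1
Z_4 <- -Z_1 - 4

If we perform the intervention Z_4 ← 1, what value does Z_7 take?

The intervention breaks the incoming arrows to Z_4: Z_4 <- -Z_1 - 4 no longer applies, and Z_4 = 1.
Z_6 = min(Z_4, Z_1) + 6  [with Z_4=1, Z_1=6]  = 7
Z_7 = 2*Z_1 + 2*Z_6 - 1  [with Z_1=6, Z_6=7]  = 25

25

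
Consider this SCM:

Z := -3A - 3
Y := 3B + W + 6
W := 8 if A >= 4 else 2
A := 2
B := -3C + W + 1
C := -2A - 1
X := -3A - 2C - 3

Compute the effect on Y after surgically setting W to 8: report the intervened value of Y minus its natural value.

do(W=8) replaces the equation W := 8 if A >= 4 else 2 with the constant W = 8.
C = -2A - 1  [with A=2]  = -5
B = -3C + W + 1  [with C=-5, W=8]  = 24
Y = 3B + W + 6  [with B=24, W=8]  = 86
Without intervention: C = -2A - 1  [with A=2]  = -5; W = 8 if A >= 4 else 2  [with A=2]  = 2; B = -3C + W + 1  [with C=-5, W=2]  = 18; Y = 3B + W + 6  [with B=18, W=2]  = 62.
Change = 86 − 62 = 24.

24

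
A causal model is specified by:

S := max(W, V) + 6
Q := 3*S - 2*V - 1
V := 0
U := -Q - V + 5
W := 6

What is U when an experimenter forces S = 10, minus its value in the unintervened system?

6

do(S=10) replaces the equation S := max(W, V) + 6 with the constant S = 10.
Q = 3*S - 2*V - 1  [with S=10, V=0]  = 29
U = -Q - V + 5  [with Q=29, V=0]  = -24
Without intervention: S = max(W, V) + 6  [with W=6, V=0]  = 12; Q = 3*S - 2*V - 1  [with S=12, V=0]  = 35; U = -Q - V + 5  [with Q=35, V=0]  = -30.
Change = -24 − (-30) = 6.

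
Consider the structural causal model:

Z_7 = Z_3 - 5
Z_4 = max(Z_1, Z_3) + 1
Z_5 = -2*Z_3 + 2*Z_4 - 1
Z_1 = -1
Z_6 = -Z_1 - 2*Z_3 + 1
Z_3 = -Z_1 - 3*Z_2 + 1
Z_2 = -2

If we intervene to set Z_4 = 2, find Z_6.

Under do(Z_4=2), the mechanism Z_4 = max(Z_1, Z_3) + 1 is discarded; Z_4 is fixed at 2.
Since Z_6 is not a descendant of the intervened variable, it is unaffected.
Z_3 = -Z_1 - 3*Z_2 + 1  [with Z_1=-1, Z_2=-2]  = 8
Z_6 = -Z_1 - 2*Z_3 + 1  [with Z_1=-1, Z_3=8]  = -14

-14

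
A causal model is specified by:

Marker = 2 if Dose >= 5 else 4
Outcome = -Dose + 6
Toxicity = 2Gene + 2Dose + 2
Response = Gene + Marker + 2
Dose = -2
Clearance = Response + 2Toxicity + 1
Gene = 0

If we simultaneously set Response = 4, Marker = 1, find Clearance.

1

The joint intervention fixes Response = 4, Marker = 1, removing each variable's own equation.
Toxicity = 2Gene + 2Dose + 2  [with Gene=0, Dose=-2]  = -2
Clearance = Response + 2Toxicity + 1  [with Response=4, Toxicity=-2]  = 1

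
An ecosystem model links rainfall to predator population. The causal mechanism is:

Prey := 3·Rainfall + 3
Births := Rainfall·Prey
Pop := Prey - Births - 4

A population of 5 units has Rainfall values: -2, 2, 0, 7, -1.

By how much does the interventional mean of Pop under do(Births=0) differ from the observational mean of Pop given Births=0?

Every unit gets Births=0 under the intervention. Pop values become -7, 5, -1, 20, -4; E[Pop|do(Births=0)] = 2.6.
E[Pop|Births=0] averages over only the 2 units with Births=0 (Rainfall = 0, -1): Pop = -1, -4, mean -2.5.
Difference = 2.6 − (-2.5) = 5.1.

5.1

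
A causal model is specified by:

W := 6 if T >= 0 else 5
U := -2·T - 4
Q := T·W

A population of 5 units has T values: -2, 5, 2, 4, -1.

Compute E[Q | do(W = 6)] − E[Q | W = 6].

Under do(W=6), W's equation is replaced by W=6 for every unit. Per-unit Q: -12, 30, 12, 24, -6. Mean = 9.6.
E[Q|W=6] averages over only the 3 units with W=6 (T = 5, 2, 4): Q = 30, 12, 24, mean 22.
Difference = 9.6 − 22 = -12.4.

-12.4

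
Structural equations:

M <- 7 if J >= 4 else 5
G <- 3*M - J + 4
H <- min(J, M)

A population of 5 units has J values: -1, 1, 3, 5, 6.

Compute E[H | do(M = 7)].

The intervention sets M=7 in all 5 units regardless of J. Recomputing H per unit gives -1, 1, 3, 5, 6; average 2.8.

2.8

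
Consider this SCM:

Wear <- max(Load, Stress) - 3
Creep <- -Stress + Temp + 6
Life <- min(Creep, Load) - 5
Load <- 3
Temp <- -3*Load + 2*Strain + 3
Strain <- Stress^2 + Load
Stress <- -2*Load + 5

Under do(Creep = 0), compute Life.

-5

Under do(Creep=0), the mechanism Creep <- -Stress + Temp + 6 is discarded; Creep is fixed at 0.
Life = min(Creep, Load) - 5  [with Creep=0, Load=3]  = -5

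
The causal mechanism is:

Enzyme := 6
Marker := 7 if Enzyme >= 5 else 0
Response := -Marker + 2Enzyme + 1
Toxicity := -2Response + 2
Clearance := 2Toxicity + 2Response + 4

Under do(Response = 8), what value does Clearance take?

do(Response=8) replaces the equation Response := -Marker + 2Enzyme + 1 with the constant Response = 8.
Toxicity = -2Response + 2  [with Response=8]  = -14
Clearance = 2Toxicity + 2Response + 4  [with Toxicity=-14, Response=8]  = -8

-8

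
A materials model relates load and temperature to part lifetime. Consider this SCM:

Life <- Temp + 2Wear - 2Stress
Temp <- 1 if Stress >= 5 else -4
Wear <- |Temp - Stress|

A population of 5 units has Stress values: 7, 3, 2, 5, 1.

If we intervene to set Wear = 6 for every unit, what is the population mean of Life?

Under do(Wear=6), Wear's equation is replaced by Wear=6 for every unit. Per-unit Life: -1, 2, 4, 3, 6. Mean = 2.8.

2.8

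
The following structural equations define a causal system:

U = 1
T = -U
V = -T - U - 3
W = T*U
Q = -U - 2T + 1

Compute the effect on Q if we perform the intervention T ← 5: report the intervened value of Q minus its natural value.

do(T=5) replaces the equation T = -U with the constant T = 5.
Q = -U - 2T + 1  [with U=1, T=5]  = -10
Without intervention: T = -U  [with U=1]  = -1; Q = -U - 2T + 1  [with U=1, T=-1]  = 2.
Change = -10 − 2 = -12.

-12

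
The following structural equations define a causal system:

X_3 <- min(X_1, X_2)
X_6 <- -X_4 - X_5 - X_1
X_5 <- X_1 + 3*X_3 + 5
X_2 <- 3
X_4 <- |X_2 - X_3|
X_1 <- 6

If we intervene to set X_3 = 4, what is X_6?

-30

The intervention breaks the incoming arrows to X_3: X_3 <- min(X_1, X_2) no longer applies, and X_3 = 4.
X_4 = |X_2 - X_3|  [with X_2=3, X_3=4]  = 1
X_5 = X_1 + 3*X_3 + 5  [with X_1=6, X_3=4]  = 23
X_6 = -X_4 - X_5 - X_1  [with X_4=1, X_5=23, X_1=6]  = -30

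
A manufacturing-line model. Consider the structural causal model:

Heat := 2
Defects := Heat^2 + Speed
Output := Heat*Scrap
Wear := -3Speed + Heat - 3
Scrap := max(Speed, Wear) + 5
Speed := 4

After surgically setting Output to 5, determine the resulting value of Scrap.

9

do(Output=5) replaces the equation Output := Heat*Scrap with the constant Output = 5.
Since Scrap is not a descendant of the intervened variable, it is unaffected.
Wear = -3Speed + Heat - 3  [with Speed=4, Heat=2]  = -13
Scrap = max(Speed, Wear) + 5  [with Speed=4, Wear=-13]  = 9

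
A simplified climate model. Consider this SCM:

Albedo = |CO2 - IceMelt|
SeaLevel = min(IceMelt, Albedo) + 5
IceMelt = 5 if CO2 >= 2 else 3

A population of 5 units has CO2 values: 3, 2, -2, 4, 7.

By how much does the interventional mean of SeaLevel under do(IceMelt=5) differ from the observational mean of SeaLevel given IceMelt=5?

do(IceMelt=5) breaks IceMelt's dependence on CO2. With IceMelt=5 fixed, SeaLevel across the units is 7, 8, 10, 6, 7, mean 7.6.
Conditioning on IceMelt=5 selects the 4 unit(s) with CO2 ∈ {3, 2, 4, 7}. Their SeaLevel values: 7, 8, 6, 7. Mean = 7.
Difference = 7.6 − 7 = 0.6.

0.6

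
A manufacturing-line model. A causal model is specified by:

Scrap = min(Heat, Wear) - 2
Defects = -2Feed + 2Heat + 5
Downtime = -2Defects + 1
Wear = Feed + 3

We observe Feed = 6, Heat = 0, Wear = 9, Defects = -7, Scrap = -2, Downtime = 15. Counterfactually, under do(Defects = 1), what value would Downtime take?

Under do(Defects=1), the mechanism Defects = -2Feed + 2Heat + 5 is discarded; Defects is fixed at 1.
Downtime = -2Defects + 1  [with Defects=1]  = -1

-1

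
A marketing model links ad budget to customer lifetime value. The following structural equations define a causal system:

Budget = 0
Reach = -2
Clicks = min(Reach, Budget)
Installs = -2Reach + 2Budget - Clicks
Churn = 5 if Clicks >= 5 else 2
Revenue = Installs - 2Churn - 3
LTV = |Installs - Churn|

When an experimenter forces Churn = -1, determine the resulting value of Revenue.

The intervention breaks the incoming arrows to Churn: Churn = 5 if Clicks >= 5 else 2 no longer applies, and Churn = -1.
Clicks = min(Reach, Budget)  [with Reach=-2, Budget=0]  = -2
Installs = -2Reach + 2Budget - Clicks  [with Reach=-2, Budget=0, Clicks=-2]  = 6
Revenue = Installs - 2Churn - 3  [with Installs=6, Churn=-1]  = 5

5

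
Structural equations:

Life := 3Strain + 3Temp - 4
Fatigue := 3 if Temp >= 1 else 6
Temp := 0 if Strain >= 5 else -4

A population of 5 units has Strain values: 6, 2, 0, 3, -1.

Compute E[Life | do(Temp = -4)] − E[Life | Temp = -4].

The intervention sets Temp=-4 in all 5 units regardless of Strain. Recomputing Life per unit gives 2, -10, -16, -7, -19; average -10.
Conditioning on Temp=-4 selects the 4 unit(s) with Strain ∈ {2, 0, 3, -1}. Their Life values: -10, -16, -7, -19. Mean = -13.
Difference = -10 − (-13) = 3.

3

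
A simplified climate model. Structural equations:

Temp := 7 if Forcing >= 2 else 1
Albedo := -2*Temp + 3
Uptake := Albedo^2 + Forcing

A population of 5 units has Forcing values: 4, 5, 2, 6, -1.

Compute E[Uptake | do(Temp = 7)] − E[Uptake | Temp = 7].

do(Temp=7) breaks Temp's dependence on Forcing. With Temp=7 fixed, Uptake across the units is 125, 126, 123, 127, 120, mean 124.2.
Conditioning on Temp=7 selects the 4 unit(s) with Forcing ∈ {4, 5, 2, 6}. Their Uptake values: 125, 126, 123, 127. Mean = 125.25.
Difference = 124.2 − 125.25 = -1.05.

-1.05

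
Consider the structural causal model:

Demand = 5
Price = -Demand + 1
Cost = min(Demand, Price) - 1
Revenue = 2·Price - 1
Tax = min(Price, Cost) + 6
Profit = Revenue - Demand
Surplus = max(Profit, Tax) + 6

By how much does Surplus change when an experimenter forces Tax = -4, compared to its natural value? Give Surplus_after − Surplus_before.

Under do(Tax=-4), the mechanism Tax = min(Price, Cost) + 6 is discarded; Tax is fixed at -4.
Price = -Demand + 1  [with Demand=5]  = -4
Revenue = 2·Price - 1  [with Price=-4]  = -9
Profit = Revenue - Demand  [with Revenue=-9, Demand=5]  = -14
Surplus = max(Profit, Tax) + 6  [with Profit=-14, Tax=-4]  = 2
Without intervention: Price = -Demand + 1  [with Demand=5]  = -4; Cost = min(Demand, Price) - 1  [with Demand=5, Price=-4]  = -5; Revenue = 2·Price - 1  [with Price=-4]  = -9; Tax = min(Price, Cost) + 6  [with Price=-4, Cost=-5]  = 1; Profit = Revenue - Demand  [with Revenue=-9, Demand=5]  = -14; Surplus = max(Profit, Tax) + 6  [with Profit=-14, Tax=1]  = 7.
Change = 2 − 7 = -5.

-5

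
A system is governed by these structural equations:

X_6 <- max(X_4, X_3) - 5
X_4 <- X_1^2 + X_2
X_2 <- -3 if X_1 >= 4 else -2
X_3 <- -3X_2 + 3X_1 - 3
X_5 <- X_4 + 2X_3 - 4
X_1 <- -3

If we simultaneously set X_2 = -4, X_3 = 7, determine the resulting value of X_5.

15

Under do(X_2 = -4, X_3 = 7), each intervened variable's structural equation is replaced by its fixed value.
X_4 = X_1^2 + X_2  [with X_1=-3, X_2=-4]  = 5
X_5 = X_4 + 2X_3 - 4  [with X_4=5, X_3=7]  = 15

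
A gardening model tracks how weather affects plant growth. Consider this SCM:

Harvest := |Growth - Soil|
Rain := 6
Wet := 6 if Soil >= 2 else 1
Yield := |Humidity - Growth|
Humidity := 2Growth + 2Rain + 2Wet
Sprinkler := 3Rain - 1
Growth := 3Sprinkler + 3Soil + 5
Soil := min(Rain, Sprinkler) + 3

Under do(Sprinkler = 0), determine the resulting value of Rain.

6

Under do(Sprinkler=0), the mechanism Sprinkler := 3Rain - 1 is discarded; Sprinkler is fixed at 0.
Rain is not downstream of the intervention, so its value is determined by the original equations.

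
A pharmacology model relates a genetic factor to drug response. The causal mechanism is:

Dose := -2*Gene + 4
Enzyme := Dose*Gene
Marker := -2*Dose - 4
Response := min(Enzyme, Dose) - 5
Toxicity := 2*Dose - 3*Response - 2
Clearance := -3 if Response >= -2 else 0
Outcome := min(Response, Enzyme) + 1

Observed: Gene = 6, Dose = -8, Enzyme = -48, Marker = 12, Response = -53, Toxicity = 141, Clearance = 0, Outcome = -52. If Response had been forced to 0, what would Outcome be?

-47

do(Response=0) replaces the equation Response := min(Enzyme, Dose) - 5 with the constant Response = 0.
Dose = -2*Gene + 4  [with Gene=6]  = -8
Enzyme = Dose*Gene  [with Dose=-8, Gene=6]  = -48
Outcome = min(Response, Enzyme) + 1  [with Response=0, Enzyme=-48]  = -47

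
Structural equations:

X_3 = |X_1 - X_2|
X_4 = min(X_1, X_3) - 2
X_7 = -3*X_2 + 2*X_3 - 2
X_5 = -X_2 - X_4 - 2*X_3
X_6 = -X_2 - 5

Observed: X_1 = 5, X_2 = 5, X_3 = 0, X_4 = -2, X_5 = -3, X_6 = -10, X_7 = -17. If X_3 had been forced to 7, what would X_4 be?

3

The intervention breaks the incoming arrows to X_3: X_3 = |X_1 - X_2| no longer applies, and X_3 = 7.
X_4 = min(X_1, X_3) - 2  [with X_1=5, X_3=7]  = 3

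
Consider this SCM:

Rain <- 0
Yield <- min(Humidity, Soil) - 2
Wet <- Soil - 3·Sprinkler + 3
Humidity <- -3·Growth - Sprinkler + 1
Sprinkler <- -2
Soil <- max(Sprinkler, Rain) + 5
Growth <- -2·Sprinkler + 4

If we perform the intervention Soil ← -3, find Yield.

-23

The intervention breaks the incoming arrows to Soil: Soil <- max(Sprinkler, Rain) + 5 no longer applies, and Soil = -3.
Growth = -2·Sprinkler + 4  [with Sprinkler=-2]  = 8
Humidity = -3·Growth - Sprinkler + 1  [with Growth=8, Sprinkler=-2]  = -21
Yield = min(Humidity, Soil) - 2  [with Humidity=-21, Soil=-3]  = -23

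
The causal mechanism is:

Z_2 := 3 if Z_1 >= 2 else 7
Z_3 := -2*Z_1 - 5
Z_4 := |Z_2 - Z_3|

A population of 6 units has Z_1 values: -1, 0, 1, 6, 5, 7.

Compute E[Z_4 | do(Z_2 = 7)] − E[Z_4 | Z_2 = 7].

Every unit gets Z_2=7 under the intervention. Z_4 values become 10, 12, 14, 24, 22, 26; E[Z_4|do(Z_2=7)] = 18.
Conditioning on Z_2=7 selects the 3 unit(s) with Z_1 ∈ {-1, 0, 1}. Their Z_4 values: 10, 12, 14. Mean = 12.
Difference = 18 − 12 = 6.

6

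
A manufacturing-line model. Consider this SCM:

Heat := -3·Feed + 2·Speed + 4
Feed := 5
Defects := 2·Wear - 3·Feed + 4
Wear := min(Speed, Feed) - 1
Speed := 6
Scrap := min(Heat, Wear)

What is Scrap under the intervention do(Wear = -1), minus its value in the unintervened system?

Under do(Wear=-1), the mechanism Wear := min(Speed, Feed) - 1 is discarded; Wear is fixed at -1.
Heat = -3·Feed + 2·Speed + 4  [with Feed=5, Speed=6]  = 1
Scrap = min(Heat, Wear)  [with Heat=1, Wear=-1]  = -1
Without intervention: Heat = -3·Feed + 2·Speed + 4  [with Feed=5, Speed=6]  = 1; Wear = min(Speed, Feed) - 1  [with Speed=6, Feed=5]  = 4; Scrap = min(Heat, Wear)  [with Heat=1, Wear=4]  = 1.
Change = -1 − 1 = -2.

-2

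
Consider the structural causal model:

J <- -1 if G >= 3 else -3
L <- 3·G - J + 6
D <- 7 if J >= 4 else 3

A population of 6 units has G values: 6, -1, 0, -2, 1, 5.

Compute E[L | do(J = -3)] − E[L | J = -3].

6

do(J=-3) breaks J's dependence on G. With J=-3 fixed, L across the units is 27, 6, 9, 3, 12, 24, mean 13.5.
Conditioning on J=-3 selects the 4 unit(s) with G ∈ {-1, 0, -2, 1}. Their L values: 6, 9, 3, 12. Mean = 7.5.
Difference = 13.5 − 7.5 = 6.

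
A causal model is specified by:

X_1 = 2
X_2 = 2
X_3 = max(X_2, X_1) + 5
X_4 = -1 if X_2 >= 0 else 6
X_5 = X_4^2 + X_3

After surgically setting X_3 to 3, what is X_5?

4

do(X_3=3) replaces the equation X_3 = max(X_2, X_1) + 5 with the constant X_3 = 3.
X_4 = -1 if X_2 >= 0 else 6  [with X_2=2]  = -1
X_5 = X_4^2 + X_3  [with X_4=-1, X_3=3]  = 4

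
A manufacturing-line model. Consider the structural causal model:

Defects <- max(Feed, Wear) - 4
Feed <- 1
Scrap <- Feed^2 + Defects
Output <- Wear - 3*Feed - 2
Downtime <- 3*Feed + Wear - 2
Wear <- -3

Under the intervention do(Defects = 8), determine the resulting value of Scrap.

The intervention breaks the incoming arrows to Defects: Defects <- max(Feed, Wear) - 4 no longer applies, and Defects = 8.
Scrap = Feed^2 + Defects  [with Feed=1, Defects=8]  = 9

9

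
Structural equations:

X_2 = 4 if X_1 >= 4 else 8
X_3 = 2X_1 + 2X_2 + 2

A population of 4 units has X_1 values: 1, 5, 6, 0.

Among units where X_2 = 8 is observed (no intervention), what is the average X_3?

19

Observing X_2=8 restricts to units where X_2's equation naturally yields 8: X_1 ∈ {1, 0}. In that subpopulation X_3 = 20, 18, mean 19.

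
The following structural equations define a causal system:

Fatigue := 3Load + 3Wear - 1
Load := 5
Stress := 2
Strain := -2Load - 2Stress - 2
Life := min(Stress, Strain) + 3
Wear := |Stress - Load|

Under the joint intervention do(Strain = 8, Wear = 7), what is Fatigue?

Setting Strain = 8, Wear = 7 by intervention discards those variables' equations.
Fatigue = 3Load + 3Wear - 1  [with Load=5, Wear=7]  = 35

35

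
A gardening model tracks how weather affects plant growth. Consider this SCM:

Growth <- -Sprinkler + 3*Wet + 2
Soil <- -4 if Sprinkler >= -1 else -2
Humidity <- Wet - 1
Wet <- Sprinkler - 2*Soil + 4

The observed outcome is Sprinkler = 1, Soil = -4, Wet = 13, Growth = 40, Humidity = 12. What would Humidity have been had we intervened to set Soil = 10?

do(Soil=10) replaces the equation Soil <- -4 if Sprinkler >= -1 else -2 with the constant Soil = 10.
Wet = Sprinkler - 2*Soil + 4  [with Sprinkler=1, Soil=10]  = -15
Humidity = Wet - 1  [with Wet=-15]  = -16

-16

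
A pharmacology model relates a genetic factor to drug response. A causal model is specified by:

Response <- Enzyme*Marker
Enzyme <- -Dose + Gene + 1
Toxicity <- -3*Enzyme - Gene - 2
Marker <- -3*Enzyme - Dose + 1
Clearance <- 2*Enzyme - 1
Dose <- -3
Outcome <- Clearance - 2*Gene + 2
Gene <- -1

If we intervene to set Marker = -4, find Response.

-12

Intervening sets Marker = -4 and removes its equation (Marker <- -3*Enzyme - Dose + 1).
Enzyme = -Dose + Gene + 1  [with Dose=-3, Gene=-1]  = 3
Response = Enzyme*Marker  [with Enzyme=3, Marker=-4]  = -12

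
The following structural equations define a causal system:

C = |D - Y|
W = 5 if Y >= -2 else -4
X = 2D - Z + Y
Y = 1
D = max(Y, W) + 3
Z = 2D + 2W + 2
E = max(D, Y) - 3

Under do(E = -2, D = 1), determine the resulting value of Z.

The joint intervention fixes E = -2, D = 1, removing each variable's own equation.
W = 5 if Y >= -2 else -4  [with Y=1]  = 5
Z = 2D + 2W + 2  [with D=1, W=5]  = 14

14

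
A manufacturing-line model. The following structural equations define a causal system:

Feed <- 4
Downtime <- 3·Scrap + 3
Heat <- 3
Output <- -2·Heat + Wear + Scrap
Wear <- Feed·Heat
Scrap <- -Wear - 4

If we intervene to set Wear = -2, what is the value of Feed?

Under do(Wear=-2), the mechanism Wear <- Feed·Heat is discarded; Wear is fixed at -2.
Feed is not downstream of the intervention, so its value is determined by the original equations.

4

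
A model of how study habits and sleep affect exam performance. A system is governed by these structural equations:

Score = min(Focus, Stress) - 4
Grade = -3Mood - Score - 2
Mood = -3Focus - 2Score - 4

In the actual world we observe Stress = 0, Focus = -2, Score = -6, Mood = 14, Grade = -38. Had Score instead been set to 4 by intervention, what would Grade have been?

do(Score=4) replaces the equation Score = min(Focus, Stress) - 4 with the constant Score = 4.
Mood = -3Focus - 2Score - 4  [with Focus=-2, Score=4]  = -6
Grade = -3Mood - Score - 2  [with Mood=-6, Score=4]  = 12

12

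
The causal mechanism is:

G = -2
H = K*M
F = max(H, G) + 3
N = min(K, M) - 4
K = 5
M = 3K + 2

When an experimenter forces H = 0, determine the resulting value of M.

do(H=0) replaces the equation H = K*M with the constant H = 0.
M is not downstream of the intervention, so its value is determined by the original equations.
M = 3K + 2  [with K=5]  = 17

17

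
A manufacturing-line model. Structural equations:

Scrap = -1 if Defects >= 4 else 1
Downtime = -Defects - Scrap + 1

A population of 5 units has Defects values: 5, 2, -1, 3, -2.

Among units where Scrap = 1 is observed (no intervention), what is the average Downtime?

-0.5

E[Downtime|Scrap=1] averages over only the 4 units with Scrap=1 (Defects = 2, -1, 3, -2): Downtime = -2, 1, -3, 2, mean -0.5.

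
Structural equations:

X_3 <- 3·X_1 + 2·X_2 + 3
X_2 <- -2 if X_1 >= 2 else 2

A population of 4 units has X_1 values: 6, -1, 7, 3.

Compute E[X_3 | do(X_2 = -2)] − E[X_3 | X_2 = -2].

-4.75

do(X_2=-2) breaks X_2's dependence on X_1. With X_2=-2 fixed, X_3 across the units is 17, -4, 20, 8, mean 10.25.
E[X_3|X_2=-2] averages over only the 3 units with X_2=-2 (X_1 = 6, 7, 3): X_3 = 17, 20, 8, mean 15.
Difference = 10.25 − 15 = -4.75.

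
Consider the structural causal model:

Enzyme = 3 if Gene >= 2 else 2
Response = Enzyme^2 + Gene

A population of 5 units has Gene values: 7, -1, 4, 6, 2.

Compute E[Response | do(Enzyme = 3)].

The intervention sets Enzyme=3 in all 5 units regardless of Gene. Recomputing Response per unit gives 16, 8, 13, 15, 11; average 12.6.

12.6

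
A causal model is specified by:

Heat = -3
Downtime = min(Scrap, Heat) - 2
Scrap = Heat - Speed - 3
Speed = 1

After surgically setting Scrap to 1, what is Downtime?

The intervention breaks the incoming arrows to Scrap: Scrap = Heat - Speed - 3 no longer applies, and Scrap = 1.
Downtime = min(Scrap, Heat) - 2  [with Scrap=1, Heat=-3]  = -5

-5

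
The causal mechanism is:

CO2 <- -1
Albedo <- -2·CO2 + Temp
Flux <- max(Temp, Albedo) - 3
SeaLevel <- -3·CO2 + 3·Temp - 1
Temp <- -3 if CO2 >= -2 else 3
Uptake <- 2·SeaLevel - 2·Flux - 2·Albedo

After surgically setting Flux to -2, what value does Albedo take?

do(Flux=-2) replaces the equation Flux <- max(Temp, Albedo) - 3 with the constant Flux = -2.
Albedo is not downstream of the intervention, so its value is determined by the original equations.
Temp = -3 if CO2 >= -2 else 3  [with CO2=-1]  = -3
Albedo = -2·CO2 + Temp  [with CO2=-1, Temp=-3]  = -1

-1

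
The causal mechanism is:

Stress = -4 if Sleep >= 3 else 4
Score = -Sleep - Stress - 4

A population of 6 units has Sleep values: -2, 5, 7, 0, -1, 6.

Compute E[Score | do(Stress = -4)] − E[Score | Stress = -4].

do(Stress=-4) breaks Stress's dependence on Sleep. With Stress=-4 fixed, Score across the units is 2, -5, -7, 0, 1, -6, mean -2.5.
Conditioning on Stress=-4 selects the 3 unit(s) with Sleep ∈ {5, 7, 6}. Their Score values: -5, -7, -6. Mean = -6.
Difference = -2.5 − (-6) = 3.5.

3.5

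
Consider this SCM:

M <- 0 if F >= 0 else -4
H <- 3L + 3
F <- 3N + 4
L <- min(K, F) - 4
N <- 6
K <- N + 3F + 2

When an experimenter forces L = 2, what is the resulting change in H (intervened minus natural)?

The intervention breaks the incoming arrows to L: L <- min(K, F) - 4 no longer applies, and L = 2.
H = 3L + 3  [with L=2]  = 9
Without intervention: F = 3N + 4  [with N=6]  = 22; K = N + 3F + 2  [with N=6, F=22]  = 74; L = min(K, F) - 4  [with K=74, F=22]  = 18; H = 3L + 3  [with L=18]  = 57.
Change = 9 − 57 = -48.

-48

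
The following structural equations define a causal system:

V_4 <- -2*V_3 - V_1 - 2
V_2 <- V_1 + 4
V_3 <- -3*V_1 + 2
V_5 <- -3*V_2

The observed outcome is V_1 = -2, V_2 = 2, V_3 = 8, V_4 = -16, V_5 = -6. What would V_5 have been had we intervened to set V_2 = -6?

18

do(V_2=-6) replaces the equation V_2 <- V_1 + 4 with the constant V_2 = -6.
V_5 = -3*V_2  [with V_2=-6]  = 18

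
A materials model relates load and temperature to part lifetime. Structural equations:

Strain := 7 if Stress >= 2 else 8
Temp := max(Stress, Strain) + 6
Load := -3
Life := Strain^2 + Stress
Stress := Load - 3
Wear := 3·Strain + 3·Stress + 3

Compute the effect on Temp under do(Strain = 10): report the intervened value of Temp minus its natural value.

2

The intervention breaks the incoming arrows to Strain: Strain := 7 if Stress >= 2 else 8 no longer applies, and Strain = 10.
Stress = Load - 3  [with Load=-3]  = -6
Temp = max(Stress, Strain) + 6  [with Stress=-6, Strain=10]  = 16
Without intervention: Stress = Load - 3  [with Load=-3]  = -6; Strain = 7 if Stress >= 2 else 8  [with Stress=-6]  = 8; Temp = max(Stress, Strain) + 6  [with Stress=-6, Strain=8]  = 14.
Change = 16 − 14 = 2.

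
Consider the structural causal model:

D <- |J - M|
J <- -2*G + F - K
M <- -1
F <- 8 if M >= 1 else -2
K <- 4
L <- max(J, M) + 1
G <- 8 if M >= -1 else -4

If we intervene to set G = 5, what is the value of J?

-16

do(G=5) replaces the equation G <- 8 if M >= -1 else -4 with the constant G = 5.
F = 8 if M >= 1 else -2  [with M=-1]  = -2
J = -2*G + F - K  [with G=5, F=-2, K=4]  = -16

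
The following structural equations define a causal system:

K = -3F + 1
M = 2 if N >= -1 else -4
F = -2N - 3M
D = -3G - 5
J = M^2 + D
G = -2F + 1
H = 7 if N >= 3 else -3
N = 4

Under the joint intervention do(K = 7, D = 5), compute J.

9

Under do(K = 7, D = 5), each intervened variable's structural equation is replaced by its fixed value.
M = 2 if N >= -1 else -4  [with N=4]  = 2
J = M^2 + D  [with M=2, D=5]  = 9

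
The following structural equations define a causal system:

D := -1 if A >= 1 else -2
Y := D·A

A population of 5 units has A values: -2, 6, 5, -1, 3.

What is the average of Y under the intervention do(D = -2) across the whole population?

-4.4

The intervention sets D=-2 in all 5 units regardless of A. Recomputing Y per unit gives 4, -12, -10, 2, -6; average -4.4.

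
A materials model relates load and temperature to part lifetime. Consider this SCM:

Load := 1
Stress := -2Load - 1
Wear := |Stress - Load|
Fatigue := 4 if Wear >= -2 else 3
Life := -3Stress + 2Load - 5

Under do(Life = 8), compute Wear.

4

do(Life=8) replaces the equation Life := -3Stress + 2Load - 5 with the constant Life = 8.
Wear is not downstream of the intervention, so its value is determined by the original equations.
Stress = -2Load - 1  [with Load=1]  = -3
Wear = |Stress - Load|  [with Stress=-3, Load=1]  = 4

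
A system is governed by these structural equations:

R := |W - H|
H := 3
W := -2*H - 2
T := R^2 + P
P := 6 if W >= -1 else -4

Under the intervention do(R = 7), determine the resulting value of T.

Intervening sets R = 7 and removes its equation (R := |W - H|).
W = -2*H - 2  [with H=3]  = -8
P = 6 if W >= -1 else -4  [with W=-8]  = -4
T = R^2 + P  [with R=7, P=-4]  = 45

45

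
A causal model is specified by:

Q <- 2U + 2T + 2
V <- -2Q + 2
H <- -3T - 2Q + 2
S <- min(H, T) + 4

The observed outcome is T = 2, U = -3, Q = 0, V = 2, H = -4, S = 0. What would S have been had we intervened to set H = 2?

6

The intervention breaks the incoming arrows to H: H <- -3T - 2Q + 2 no longer applies, and H = 2.
S = min(H, T) + 4  [with H=2, T=2]  = 6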